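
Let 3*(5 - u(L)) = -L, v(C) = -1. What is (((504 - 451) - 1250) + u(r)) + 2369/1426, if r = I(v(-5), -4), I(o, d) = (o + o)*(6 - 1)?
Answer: -222023/186 ≈ -1193.7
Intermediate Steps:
I(o, d) = 10*o (I(o, d) = (2*o)*5 = 10*o)
r = -10 (r = 10*(-1) = -10)
u(L) = 5 + L/3 (u(L) = 5 - (-1)*L/3 = 5 + L/3)
(((504 - 451) - 1250) + u(r)) + 2369/1426 = (((504 - 451) - 1250) + (5 + (1/3)*(-10))) + 2369/1426 = ((53 - 1250) + (5 - 10/3)) + 2369*(1/1426) = (-1197 + 5/3) + 103/62 = -3586/3 + 103/62 = -222023/186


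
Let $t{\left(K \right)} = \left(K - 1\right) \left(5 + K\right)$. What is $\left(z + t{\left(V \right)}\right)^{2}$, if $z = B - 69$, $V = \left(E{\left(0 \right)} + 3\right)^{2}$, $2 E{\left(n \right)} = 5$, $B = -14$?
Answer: $\frac{230098561}{256} \approx 8.9882 \cdot 10^{5}$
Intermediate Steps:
$E{\left(n \right)} = \frac{5}{2}$ ($E{\left(n \right)} = \frac{1}{2} \cdot 5 = \frac{5}{2}$)
$V = \frac{121}{4}$ ($V = \left(\frac{5}{2} + 3\right)^{2} = \left(\frac{11}{2}\right)^{2} = \frac{121}{4} \approx 30.25$)
$t{\left(K \right)} = \left(-1 + K\right) \left(5 + K\right)$
$z = -83$ ($z = -14 - 69 = -83$)
$\left(z + t{\left(V \right)}\right)^{2} = \left(-83 + \left(-5 + \left(\frac{121}{4}\right)^{2} + 4 \cdot \frac{121}{4}\right)\right)^{2} = \left(-83 + \left(-5 + \frac{14641}{16} + 121\right)\right)^{2} = \left(-83 + \frac{16497}{16}\right)^{2} = \left(\frac{15169}{16}\right)^{2} = \frac{230098561}{256}$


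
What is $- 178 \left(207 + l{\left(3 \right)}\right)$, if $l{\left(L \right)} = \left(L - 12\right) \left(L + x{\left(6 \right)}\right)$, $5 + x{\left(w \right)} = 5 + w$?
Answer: $-22428$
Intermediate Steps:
$x{\left(w \right)} = w$ ($x{\left(w \right)} = -5 + \left(5 + w\right) = w$)
$l{\left(L \right)} = \left(-12 + L\right) \left(6 + L\right)$ ($l{\left(L \right)} = \left(L - 12\right) \left(L + 6\right) = \left(-12 + L\right) \left(6 + L\right)$)
$- 178 \left(207 + l{\left(3 \right)}\right) = - 178 \left(207 - \left(90 - 9\right)\right) = - 178 \left(207 - 81\right) = \left(-178\right) 126 = -22428$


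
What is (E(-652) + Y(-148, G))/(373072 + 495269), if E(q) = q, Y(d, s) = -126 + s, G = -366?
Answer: -1144/868341 ≈ -0.0013175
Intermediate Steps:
(E(-652) + Y(-148, G))/(373072 + 495269) = (-652 + (-126 - 366))/(373072 + 495269) = (-652 - 492)/868341 = -1144*1/868341 = -1144/868341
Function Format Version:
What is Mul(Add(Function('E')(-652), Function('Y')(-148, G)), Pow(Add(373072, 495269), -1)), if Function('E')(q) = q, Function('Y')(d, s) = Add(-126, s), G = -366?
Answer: Rational(-1144, 868341) ≈ -0.0013175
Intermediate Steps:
Mul(Add(Function('E')(-652), Function('Y')(-148, G)), Pow(Add(373072, 495269), -1)) = Mul(Add(-652, Add(-126, -366)), Pow(Add(373072, 495269), -1)) = Mul(Add(-652, -492), Pow(868341, -1)) = Mul(-1144, Rational(1, 868341)) = Rational(-1144, 868341)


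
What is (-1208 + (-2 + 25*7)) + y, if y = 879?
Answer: -156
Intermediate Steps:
(-1208 + (-2 + 25*7)) + y = (-1208 + (-2 + 25*7)) + 879 = (-1208 + (-2 + 175)) + 879 = (-1208 + 173) + 879 = -1035 + 879 = -156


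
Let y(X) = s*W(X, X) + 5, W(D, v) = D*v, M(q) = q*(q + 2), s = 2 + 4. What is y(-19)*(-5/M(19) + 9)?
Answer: 7785206/399 ≈ 19512.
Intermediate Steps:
s = 6
M(q) = q*(2 + q)
y(X) = 5 + 6*X² (y(X) = 6*(X*X) + 5 = 6*X² + 5 = 5 + 6*X²)
y(-19)*(-5/M(19) + 9) = (5 + 6*(-19)²)*(-5*1/(19*(2 + 19)) + 9) = (5 + 6*361)*(-5/(19*21) + 9) = (5 + 2166)*(-5/399 + 9) = 2171*(-5*1/399 + 9) = 2171*(-5/399 + 9) = 2171*(3586/399) = 7785206/399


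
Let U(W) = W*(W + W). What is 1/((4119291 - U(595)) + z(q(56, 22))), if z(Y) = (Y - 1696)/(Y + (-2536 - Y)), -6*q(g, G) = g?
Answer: 1902/6488181661 ≈ 2.9315e-7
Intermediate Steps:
q(g, G) = -g/6
U(W) = 2*W**2 (U(W) = W*(2*W) = 2*W**2)
z(Y) = 212/317 - Y/2536 (z(Y) = (-1696 + Y)/(-2536) = (-1696 + Y)*(-1/2536) = 212/317 - Y/2536)
1/((4119291 - U(595)) + z(q(56, 22))) = 1/((4119291 - 2*595**2) + (212/317 - (-1)*56/15216)) = 1/((4119291 - 2*354025) + (212/317 - 1/2536*(-28/3))) = 1/((4119291 - 1*708050) + (212/317 + 7/1902)) = 1/((4119291 - 708050) + 1279/1902) = 1/(3411241 + 1279/1902) = 1/(6488181661/1902) = 1902/6488181661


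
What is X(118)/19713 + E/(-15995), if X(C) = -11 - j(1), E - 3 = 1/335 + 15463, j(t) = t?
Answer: -34066513681/35209553575 ≈ -0.96754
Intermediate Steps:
E = 5181111/335 (E = 3 + (1/335 + 15463) = 3 + 5180106/335 = 5181111/335 ≈ 15466.)
X(C) = -12 (X(C) = -11 - 1*1 = -11 - 1 = -12)
X(118)/19713 + E/(-15995) = -12/19713 + (5181111/335)/(-15995) = -12*1/19713 + (5181111/335)*(-1/15995) = -4/6571 - 5181111/5358325 = -34066513681/35209553575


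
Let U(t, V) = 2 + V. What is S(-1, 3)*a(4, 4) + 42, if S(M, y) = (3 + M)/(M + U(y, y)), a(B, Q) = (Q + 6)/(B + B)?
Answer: 341/8 ≈ 42.625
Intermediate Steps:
a(B, Q) = (6 + Q)/(2*B) (a(B, Q) = (6 + Q)/((2*B)) = (6 + Q)*(1/(2*B)) = (6 + Q)/(2*B))
S(M, y) = (3 + M)/(2 + M + y) (S(M, y) = (3 + M)/(M + (2 + y)) = (3 + M)/(2 + M + y))
S(-1, 3)*a(4, 4) + 42 = ((3 - 1)/(2 - 1 + 3))*((½)*(6 + 4)/4) + 42 = (2/4)*((½)*(¼)*10) + 42 = ((¼)*2)*(5/4) + 42 = (½)*(5/4) + 42 = 5/8 + 42 = 341/8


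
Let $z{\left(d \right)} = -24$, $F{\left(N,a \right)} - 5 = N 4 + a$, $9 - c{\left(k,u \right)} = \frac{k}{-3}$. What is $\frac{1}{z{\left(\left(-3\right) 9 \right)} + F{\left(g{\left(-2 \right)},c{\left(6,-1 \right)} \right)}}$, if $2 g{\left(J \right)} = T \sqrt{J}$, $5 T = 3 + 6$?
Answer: $- \frac{25}{281} - \frac{45 i \sqrt{2}}{1124} \approx -0.088968 - 0.056619 i$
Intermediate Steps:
$c{\left(k,u \right)} = 9 + \frac{k}{3}$ ($c{\left(k,u \right)} = 9 - \frac{k}{-3} = 9 - k \left(- \frac{1}{3}\right) = 9 - - \frac{k}{3} = 9 + \frac{k}{3}$)
$T = \frac{9}{5}$ ($T = \frac{3 + 6}{5} = \frac{1}{5} \cdot 9 = \frac{9}{5} \approx 1.8$)
$g{\left(J \right)} = \frac{9 \sqrt{J}}{10}$ ($g{\left(J \right)} = \frac{\frac{9}{5} \sqrt{J}}{2} = \frac{9 \sqrt{J}}{10}$)
$F{\left(N,a \right)} = 5 + a + 4 N$ ($F{\left(N,a \right)} = 5 + \left(N 4 + a\right) = 5 + \left(4 N + a\right) = 5 + \left(a + 4 N\right) = 5 + a + 4 N$)
$\frac{1}{z{\left(\left(-3\right) 9 \right)} + F{\left(g{\left(-2 \right)},c{\left(6,-1 \right)} \right)}} = \frac{1}{-24 + \left(5 + \left(9 + \frac{1}{3} \cdot 6\right) + 4 \frac{9 \sqrt{-2}}{10}\right)} = \frac{1}{-24 + \left(5 + \left(9 + 2\right) + 4 \frac{9 i \sqrt{2}}{10}\right)} = \frac{1}{-24 + \left(5 + 11 + 4 \frac{9 i \sqrt{2}}{10}\right)} = \frac{1}{-24 + \left(5 + 11 + \frac{18 i \sqrt{2}}{5}\right)} = \frac{1}{-24 + \left(16 + \frac{18 i \sqrt{2}}{5}\right)} = \frac{1}{-8 + \frac{18 i \sqrt{2}}{5}}$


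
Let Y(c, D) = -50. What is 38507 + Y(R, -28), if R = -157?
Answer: 38457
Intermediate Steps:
38507 + Y(R, -28) = 38507 - 50 = 38457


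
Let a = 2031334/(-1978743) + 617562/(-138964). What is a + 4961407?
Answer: 682128316884293011/137487021126 ≈ 4.9614e+6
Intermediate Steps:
a = -752139391271/137487021126 (a = 2031334*(-1/1978743) + 617562*(-1/138964) = -2031334/1978743 - 308781/69482 = -752139391271/137487021126 ≈ -5.4706)
a + 4961407 = -752139391271/137487021126 + 4961407 = 682128316884293011/137487021126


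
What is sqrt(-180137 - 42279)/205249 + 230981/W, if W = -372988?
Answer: -230981/372988 + 4*I*sqrt(13901)/205249 ≈ -0.61927 + 0.0022977*I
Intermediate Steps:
sqrt(-180137 - 42279)/205249 + 230981/W = sqrt(-180137 - 42279)/205249 + 230981/(-372988) = sqrt(-222416)*(1/205249) + 230981*(-1/372988) = (4*I*sqrt(13901))*(1/205249) - 230981/372988 = 4*I*sqrt(13901)/205249 - 230981/372988 = -230981/372988 + 4*I*sqrt(13901)/205249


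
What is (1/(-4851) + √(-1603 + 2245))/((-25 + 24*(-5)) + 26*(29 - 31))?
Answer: 1/955647 - √642/197 ≈ -0.12862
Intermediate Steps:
(1/(-4851) + √(-1603 + 2245))/((-25 + 24*(-5)) + 26*(29 - 31)) = (-1/4851 + √642)/((-25 - 120) + 26*(-2)) = (-1/4851 + √642)/(-145 - 52) = (-1/4851 + √642)/(-197) = (-1/4851 + √642)*(-1/197) = 1/955647 - √642/197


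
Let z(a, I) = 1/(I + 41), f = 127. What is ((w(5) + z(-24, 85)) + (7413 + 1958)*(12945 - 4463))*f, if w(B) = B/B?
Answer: 1271916137773/126 ≈ 1.0095e+10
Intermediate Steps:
z(a, I) = 1/(41 + I)
w(B) = 1
((w(5) + z(-24, 85)) + (7413 + 1958)*(12945 - 4463))*f = ((1 + 1/(41 + 85)) + (7413 + 1958)*(12945 - 4463))*127 = ((1 + 1/126) + 9371*8482)*127 = ((1 + 1/126) + 79484822)*127 = (127/126 + 79484822)*127 = (10015087699/126)*127 = 1271916137773/126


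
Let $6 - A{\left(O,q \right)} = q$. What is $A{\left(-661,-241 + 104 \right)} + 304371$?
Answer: $304514$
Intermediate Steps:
$A{\left(O,q \right)} = 6 - q$
$A{\left(-661,-241 + 104 \right)} + 304371 = \left(6 - \left(-241 + 104\right)\right) + 304371 = \left(6 - -137\right) + 304371 = \left(6 + 137\right) + 304371 = 143 + 304371 = 304514$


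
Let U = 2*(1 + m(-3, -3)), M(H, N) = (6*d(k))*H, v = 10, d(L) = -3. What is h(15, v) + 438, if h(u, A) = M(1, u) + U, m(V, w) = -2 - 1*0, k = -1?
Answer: 418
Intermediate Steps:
M(H, N) = -18*H (M(H, N) = (6*(-3))*H = -18*H)
m(V, w) = -2 (m(V, w) = -2 + 0 = -2)
U = -2 (U = 2*(1 - 2) = 2*(-1) = -2)
h(u, A) = -20 (h(u, A) = -18*1 - 2 = -18 - 2 = -20)
h(15, v) + 438 = -20 + 438 = 418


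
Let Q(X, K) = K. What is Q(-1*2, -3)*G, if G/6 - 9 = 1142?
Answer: -20718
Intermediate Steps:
G = 6906 (G = 54 + 6*1142 = 54 + 6852 = 6906)
Q(-1*2, -3)*G = -3*6906 = -20718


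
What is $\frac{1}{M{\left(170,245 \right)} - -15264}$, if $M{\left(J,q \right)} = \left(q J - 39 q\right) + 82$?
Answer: $\frac{1}{47441} \approx 2.1079 \cdot 10^{-5}$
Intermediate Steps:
$M{\left(J,q \right)} = 82 - 39 q + J q$ ($M{\left(J,q \right)} = \left(J q - 39 q\right) + 82 = \left(- 39 q + J q\right) + 82 = 82 - 39 q + J q$)
$\frac{1}{M{\left(170,245 \right)} - -15264} = \frac{1}{\left(82 - 9555 + 170 \cdot 245\right) - -15264} = \frac{1}{\left(82 - 9555 + 41650\right) + 15264} = \frac{1}{32177 + 15264} = \frac{1}{47441}$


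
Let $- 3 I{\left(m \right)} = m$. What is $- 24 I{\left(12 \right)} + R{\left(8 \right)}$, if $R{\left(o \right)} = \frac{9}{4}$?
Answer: $\frac{393}{4} \approx 98.25$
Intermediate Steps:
$I{\left(m \right)} = - \frac{m}{3}$
$R{\left(o \right)} = \frac{9}{4}$ ($R{\left(o \right)} = 9 \cdot \frac{1}{4} = \frac{9}{4}$)
$- 24 I{\left(12 \right)} + R{\left(8 \right)} = - 24 \left(\left(- \frac{1}{3}\right) 12\right) + \frac{9}{4} = \left(-24\right) \left(-4\right) + \frac{9}{4} = 96 + \frac{9}{4} = \frac{393}{4}$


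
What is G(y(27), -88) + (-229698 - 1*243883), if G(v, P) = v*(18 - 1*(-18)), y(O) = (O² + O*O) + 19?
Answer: -420409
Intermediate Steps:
y(O) = 19 + 2*O² (y(O) = (O² + O²) + 19 = 2*O² + 19 = 19 + 2*O²)
G(v, P) = 36*v (G(v, P) = v*(18 + 18) = v*36 = 36*v)
G(y(27), -88) + (-229698 - 1*243883) = 36*(19 + 2*27²) + (-229698 - 1*243883) = 36*(19 + 2*729) + (-229698 - 243883) = 36*(19 + 1458) - 473581 = 36*1477 - 473581 = 53172 - 473581 = -420409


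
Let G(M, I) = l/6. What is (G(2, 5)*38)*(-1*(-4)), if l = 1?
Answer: 76/3 ≈ 25.333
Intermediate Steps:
G(M, I) = ⅙ (G(M, I) = 1/6 = 1*(⅙) = ⅙)
(G(2, 5)*38)*(-1*(-4)) = ((⅙)*38)*(-1*(-4)) = (19/3)*4 = 76/3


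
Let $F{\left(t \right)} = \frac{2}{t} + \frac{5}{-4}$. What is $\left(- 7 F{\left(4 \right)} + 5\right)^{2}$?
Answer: $\frac{1681}{16} \approx 105.06$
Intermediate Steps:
$F{\left(t \right)} = - \frac{5}{4} + \frac{2}{t}$ ($F{\left(t \right)} = \frac{2}{t} + 5 \left(- \frac{1}{4}\right) = \frac{2}{t} - \frac{5}{4} = - \frac{5}{4} + \frac{2}{t}$)
$\left(- 7 F{\left(4 \right)} + 5\right)^{2} = \left(- 7 \left(- \frac{5}{4} + \frac{2}{4}\right) + 5\right)^{2} = \left(- 7 \left(- \frac{5}{4} + 2 \cdot \frac{1}{4}\right) + 5\right)^{2} = \left(- 7 \left(- \frac{5}{4} + \frac{1}{2}\right) + 5\right)^{2} = \left(\left(-7\right) \left(- \frac{3}{4}\right) + 5\right)^{2} = \left(\frac{21}{4} + 5\right)^{2} = \left(\frac{41}{4}\right)^{2} = \frac{1681}{16}$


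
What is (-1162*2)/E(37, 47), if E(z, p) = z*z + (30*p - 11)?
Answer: -581/692 ≈ -0.83960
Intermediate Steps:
E(z, p) = -11 + z² + 30*p (E(z, p) = z² + (-11 + 30*p) = -11 + z² + 30*p)
(-1162*2)/E(37, 47) = (-1162*2)/(-11 + 37² + 30*47) = -2324/(-11 + 1369 + 1410) = -2324/2768 = -2324*1/2768 = -581/692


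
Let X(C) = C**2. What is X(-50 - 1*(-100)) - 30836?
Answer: -28336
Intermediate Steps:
X(-50 - 1*(-100)) - 30836 = (-50 - 1*(-100))**2 - 30836 = (-50 + 100)**2 - 30836 = 50**2 - 30836 = 2500 - 30836 = -28336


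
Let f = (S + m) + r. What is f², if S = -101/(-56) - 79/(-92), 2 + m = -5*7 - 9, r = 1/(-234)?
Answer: 42660061172089/22709284416 ≈ 1878.5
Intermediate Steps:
r = -1/234 ≈ -0.0042735
m = -46 (m = -2 + (-5*7 - 9) = -2 + (-35 - 9) = -2 - 44 = -46)
S = 3429/1288 (S = -101*(-1/56) - 79*(-1/92) = 101/56 + 79/92 = 3429/1288 ≈ 2.6623)
f = -6531467/150696 (f = (3429/1288 - 46) - 1/234 = -55819/1288 - 1/234 = -6531467/150696 ≈ -43.342)
f² = (-6531467/150696)² = 42660061172089/22709284416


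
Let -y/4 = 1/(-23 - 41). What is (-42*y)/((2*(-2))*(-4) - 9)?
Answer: -3/8 ≈ -0.37500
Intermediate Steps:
y = 1/16 (y = -4/(-23 - 41) = -4/(-64) = -4*(-1/64) = 1/16 ≈ 0.062500)
(-42*y)/((2*(-2))*(-4) - 9) = (-42*1/16)/((2*(-2))*(-4) - 9) = -21/(8*(-4*(-4) - 9)) = -21/(8*(16 - 9)) = -21/8/7 = -21/8*⅐ = -3/8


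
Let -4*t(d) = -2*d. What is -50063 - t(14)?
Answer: -50070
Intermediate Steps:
t(d) = d/2 (t(d) = -(-1)*d/2 = d/2)
-50063 - t(14) = -50063 - 14/2 = -50063 - 1*7 = -50063 - 7 = -50070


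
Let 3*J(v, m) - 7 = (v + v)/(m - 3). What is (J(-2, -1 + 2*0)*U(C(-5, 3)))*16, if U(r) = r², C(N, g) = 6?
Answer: 1536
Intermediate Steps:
J(v, m) = 7/3 + 2*v/(3*(-3 + m)) (J(v, m) = 7/3 + ((v + v)/(m - 3))/3 = 7/3 + ((2*v)/(-3 + m))/3 = 7/3 + (2*v/(-3 + m))/3 = 7/3 + 2*v/(3*(-3 + m)))
(J(-2, -1 + 2*0)*U(C(-5, 3)))*16 = (((-21 + 2*(-2) + 7*(-1 + 2*0))/(3*(-3 + (-1 + 2*0))))*6²)*16 = (((-21 - 4 + 7*(-1 + 0))/(3*(-3 + (-1 + 0))))*36)*16 = (((-21 - 4 + 7*(-1))/(3*(-3 - 1)))*36)*16 = (((⅓)*(-21 - 4 - 7)/(-4))*36)*16 = (((⅓)*(-¼)*(-32))*36)*16 = ((8/3)*36)*16 = 96*16 = 1536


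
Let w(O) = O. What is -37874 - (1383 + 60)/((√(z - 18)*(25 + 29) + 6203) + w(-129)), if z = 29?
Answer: -698048714191/18430700 + 38961*√11/18430700 ≈ -37874.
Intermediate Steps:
-37874 - (1383 + 60)/((√(z - 18)*(25 + 29) + 6203) + w(-129)) = -37874 - (1383 + 60)/((√(29 - 18)*(25 + 29) + 6203) - 129) = -37874 - 1443/((√11*54 + 6203) - 129) = -37874 - 1443/((54*√11 + 6203) - 129) = -37874 - 1443/((6203 + 54*√11) - 129) = -37874 - 1443/(6074 + 54*√11)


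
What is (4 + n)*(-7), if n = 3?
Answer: -49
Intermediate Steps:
(4 + n)*(-7) = (4 + 3)*(-7) = 7*(-7) = -49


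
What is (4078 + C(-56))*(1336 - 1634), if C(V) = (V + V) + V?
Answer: -1165180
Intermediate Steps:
C(V) = 3*V (C(V) = 2*V + V = 3*V)
(4078 + C(-56))*(1336 - 1634) = (4078 + 3*(-56))*(1336 - 1634) = (4078 - 168)*(-298) = 3910*(-298) = -1165180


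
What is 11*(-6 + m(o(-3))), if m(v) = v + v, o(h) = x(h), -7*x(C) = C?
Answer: -396/7 ≈ -56.571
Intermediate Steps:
x(C) = -C/7
o(h) = -h/7
m(v) = 2*v
11*(-6 + m(o(-3))) = 11*(-6 + 2*(-1/7*(-3))) = 11*(-6 + 2*(3/7)) = 11*(-6 + 6/7) = 11*(-36/7) = -396/7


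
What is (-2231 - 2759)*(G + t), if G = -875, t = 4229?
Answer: -16736460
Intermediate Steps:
(-2231 - 2759)*(G + t) = (-2231 - 2759)*(-875 + 4229) = -4990*3354 = -16736460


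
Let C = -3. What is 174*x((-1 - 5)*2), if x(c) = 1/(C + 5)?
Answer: 87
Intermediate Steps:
x(c) = ½ (x(c) = 1/(-3 + 5) = 1/2 = ½)
174*x((-1 - 5)*2) = 174*(½) = 87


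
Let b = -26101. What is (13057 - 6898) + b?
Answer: -19942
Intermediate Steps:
(13057 - 6898) + b = (13057 - 6898) - 26101 = 6159 - 26101 = -19942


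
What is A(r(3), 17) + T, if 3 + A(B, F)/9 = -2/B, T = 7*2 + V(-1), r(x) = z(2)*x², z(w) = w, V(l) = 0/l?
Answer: -14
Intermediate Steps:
V(l) = 0
r(x) = 2*x²
T = 14 (T = 7*2 + 0 = 14 + 0 = 14)
A(B, F) = -27 - 18/B (A(B, F) = -27 + 9*(-2/B) = -27 - 18/B)
A(r(3), 17) + T = (-27 - 18/(2*3²)) + 14 = (-27 - 18/(2*9)) + 14 = (-27 - 18/18) + 14 = (-27 - 18*1/18) + 14 = (-27 - 1) + 14 = -28 + 14 = -14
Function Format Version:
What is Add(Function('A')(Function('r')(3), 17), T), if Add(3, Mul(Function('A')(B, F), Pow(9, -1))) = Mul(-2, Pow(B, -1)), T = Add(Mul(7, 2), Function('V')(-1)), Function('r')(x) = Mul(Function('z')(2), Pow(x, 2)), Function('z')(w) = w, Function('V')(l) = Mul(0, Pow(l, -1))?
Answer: -14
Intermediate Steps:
Function('V')(l) = 0
Function('r')(x) = Mul(2, Pow(x, 2))
T = 14 (T = Add(Mul(7, 2), 0) = Add(14, 0) = 14)
Function('A')(B, F) = Add(-27, Mul(-18, Pow(B, -1))) (Function('A')(B, F) = Add(-27, Mul(9, Mul(-2, Pow(B, -1)))) = Add(-27, Mul(-18, Pow(B, -1))))
Add(Function('A')(Function('r')(3), 17), T) = Add(Add(-27, Mul(-18, Pow(Mul(2, Pow(3, 2)), -1))), 14) = Add(Add(-27, Mul(-18, Pow(Mul(2, 9), -1))), 14) = Add(Add(-27, Mul(-18, Pow(18, -1))), 14) = Add(Add(-27, Mul(-18, Rational(1, 18))), 14) = Add(Add(-27, -1), 14) = Add(-28, 14) = -14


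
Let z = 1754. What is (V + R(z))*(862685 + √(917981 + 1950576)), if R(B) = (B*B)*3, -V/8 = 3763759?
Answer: -18013314846940 - 20880524*√2868557 ≈ -1.8049e+13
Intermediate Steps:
V = -30110072 (V = -8*3763759 = -30110072)
R(B) = 3*B² (R(B) = B²*3 = 3*B²)
(V + R(z))*(862685 + √(917981 + 1950576)) = (-30110072 + 3*1754²)*(862685 + √(917981 + 1950576)) = (-30110072 + 3*3076516)*(862685 + √2868557) = (-30110072 + 9229548)*(862685 + √2868557) = -20880524*(862685 + √2868557) = -18013314846940 - 20880524*√2868557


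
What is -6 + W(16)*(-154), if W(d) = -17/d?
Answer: 1261/8 ≈ 157.63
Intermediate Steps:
-6 + W(16)*(-154) = -6 - 17/16*(-154) = -6 + 1309/8 = 1261/8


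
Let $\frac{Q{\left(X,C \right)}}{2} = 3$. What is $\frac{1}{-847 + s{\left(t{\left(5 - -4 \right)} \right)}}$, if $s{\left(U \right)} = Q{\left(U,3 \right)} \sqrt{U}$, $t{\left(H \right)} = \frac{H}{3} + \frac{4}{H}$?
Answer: $- \frac{847}{717285} - \frac{2 \sqrt{31}}{717285} \approx -0.0011964$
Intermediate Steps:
$Q{\left(X,C \right)} = 6$ ($Q{\left(X,C \right)} = 2 \cdot 3 = 6$)
$t{\left(H \right)} = \frac{4}{H} + \frac{H}{3}$ ($t{\left(H \right)} = H \frac{1}{3} + \frac{4}{H} = \frac{H}{3} + \frac{4}{H} = \frac{4}{H} + \frac{H}{3}$)
$s{\left(U \right)} = 6 \sqrt{U}$
$\frac{1}{-847 + s{\left(t{\left(5 - -4 \right)} \right)}} = \frac{1}{-847 + 6 \sqrt{\frac{4}{5 - -4} + \frac{5 - -4}{3}}} = \frac{1}{-847 + 6 \sqrt{\frac{4}{5 + 4} + \frac{5 + 4}{3}}} = \frac{1}{-847 + 6 \sqrt{\frac{4}{9} + \frac{1}{3} \cdot 9}} = \frac{1}{-847 + 6 \sqrt{4 \cdot \frac{1}{9} + 3}} = \frac{1}{-847 + 6 \sqrt{\frac{4}{9} + 3}} = \frac{1}{-847 + 6 \sqrt{\frac{31}{9}}} = \frac{1}{-847 + 6 \frac{\sqrt{31}}{3}} = \frac{1}{-847 + 2 \sqrt{31}}$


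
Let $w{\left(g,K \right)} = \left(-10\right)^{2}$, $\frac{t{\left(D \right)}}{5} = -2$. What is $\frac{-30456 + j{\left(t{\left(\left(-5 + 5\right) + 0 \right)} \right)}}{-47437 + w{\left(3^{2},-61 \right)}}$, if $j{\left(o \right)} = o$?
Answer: $\frac{30466}{47337} \approx 0.6436$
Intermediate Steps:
$t{\left(D \right)} = -10$ ($t{\left(D \right)} = 5 \left(-2\right) = -10$)
$w{\left(g,K \right)} = 100$
$\frac{-30456 + j{\left(t{\left(\left(-5 + 5\right) + 0 \right)} \right)}}{-47437 + w{\left(3^{2},-61 \right)}} = \frac{-30456 - 10}{-47437 + 100} = - \frac{30466}{-47337} = \left(-30466\right) \left(- \frac{1}{47337}\right) = \frac{30466}{47337}$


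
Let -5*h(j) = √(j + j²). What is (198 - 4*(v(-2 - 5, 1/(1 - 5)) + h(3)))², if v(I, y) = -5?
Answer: 1188292/25 + 3488*√3/5 ≈ 48740.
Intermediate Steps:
h(j) = -√(j + j²)/5
(198 - 4*(v(-2 - 5, 1/(1 - 5)) + h(3)))² = (198 - 4*(-5 - √3*√(1 + 3)/5))² = (198 - 4*(-5 - 2*√3/5))² = (198 + (20 + 8*√3/5))² = (218 + 8*√3/5)²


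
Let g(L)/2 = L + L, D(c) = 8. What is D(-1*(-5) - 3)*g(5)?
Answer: 160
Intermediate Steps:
g(L) = 4*L (g(L) = 2*(L + L) = 2*(2*L) = 4*L)
D(-1*(-5) - 3)*g(5) = 8*(4*5) = 8*20 = 160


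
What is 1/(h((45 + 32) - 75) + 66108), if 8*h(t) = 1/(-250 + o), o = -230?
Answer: 3840/253854719 ≈ 1.5127e-5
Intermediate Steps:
h(t) = -1/3840 (h(t) = 1/(8*(-250 - 230)) = (⅛)/(-480) = (⅛)*(-1/480) = -1/3840)
1/(h((45 + 32) - 75) + 66108) = 1/(-1/3840 + 66108) = 1/(253854719/3840) = 3840/253854719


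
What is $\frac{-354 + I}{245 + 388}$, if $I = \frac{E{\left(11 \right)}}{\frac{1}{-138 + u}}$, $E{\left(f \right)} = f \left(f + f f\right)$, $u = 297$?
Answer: $\frac{76838}{211} \approx 364.16$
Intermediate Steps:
$E{\left(f \right)} = f \left(f + f^{2}\right)$
$I = 230868$ ($I = \frac{11^{2} \left(1 + 11\right)}{\frac{1}{-138 + 297}} = \frac{121 \cdot 12}{\frac{1}{159}} = 1452 \frac{1}{\frac{1}{159}} = 1452 \cdot 159 = 230868$)
$\frac{-354 + I}{245 + 388} = \frac{-354 + 230868}{245 + 388} = \frac{230514}{633} = 230514 \cdot \frac{1}{633} = \frac{76838}{211}$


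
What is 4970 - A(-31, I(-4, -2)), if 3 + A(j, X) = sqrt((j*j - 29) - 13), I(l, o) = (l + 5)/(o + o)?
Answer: 4973 - sqrt(919) ≈ 4942.7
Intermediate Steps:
I(l, o) = (5 + l)/(2*o) (I(l, o) = (5 + l)/((2*o)) = (5 + l)*(1/(2*o)) = (5 + l)/(2*o))
A(j, X) = -3 + sqrt(-42 + j**2) (A(j, X) = -3 + sqrt((j*j - 29) - 13) = -3 + sqrt((j**2 - 29) - 13) = -3 + sqrt((-29 + j**2) - 13) = -3 + sqrt(-42 + j**2))
4970 - A(-31, I(-4, -2)) = 4970 - (-3 + sqrt(-42 + (-31)**2)) = 4970 - (-3 + sqrt(-42 + 961)) = 4970 - (-3 + sqrt(919)) = 4970 + (3 - sqrt(919)) = 4973 - sqrt(919)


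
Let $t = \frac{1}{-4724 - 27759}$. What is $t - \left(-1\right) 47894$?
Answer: $\frac{1555740801}{32483} \approx 47894.0$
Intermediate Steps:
$t = - \frac{1}{32483}$ ($t = \frac{1}{-32483} = - \frac{1}{32483} \approx -3.0785 \cdot 10^{-5}$)
$t - \left(-1\right) 47894 = - \frac{1}{32483} - \left(-1\right) 47894 = - \frac{1}{32483} - -47894 = - \frac{1}{32483} + 47894 = \frac{1555740801}{32483}$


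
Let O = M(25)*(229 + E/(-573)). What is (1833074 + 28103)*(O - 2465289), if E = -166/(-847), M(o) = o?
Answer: -2221691935321864618/485331 ≈ -4.5777e+12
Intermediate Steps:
E = 166/847 (E = -166*(-1/847) = 166/847 ≈ 0.19599)
O = 2778515825/485331 (O = 25*(229 + (166/847)/(-573)) = 25*(229 + (166/847)*(-1/573)) = 25*(229 - 166/485331) = 25*(111140633/485331) = 2778515825/485331 ≈ 5725.0)
(1833074 + 28103)*(O - 2465289) = (1833074 + 28103)*(2778515825/485331 - 2465289) = 1861177*(-1193702659834/485331) = -2221691935321864618/485331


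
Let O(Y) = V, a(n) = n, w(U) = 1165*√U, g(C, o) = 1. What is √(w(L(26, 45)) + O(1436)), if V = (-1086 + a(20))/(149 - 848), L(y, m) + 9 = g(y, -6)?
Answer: √(745134 + 1138440330*I*√2)/699 ≈ 40.6 + 40.581*I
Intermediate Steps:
L(y, m) = -8 (L(y, m) = -9 + 1 = -8)
V = 1066/699 (V = (-1086 + 20)/(149 - 848) = -1066/(-699) = -1066*(-1/699) = 1066/699 ≈ 1.5250)
O(Y) = 1066/699
√(w(L(26, 45)) + O(1436)) = √(1165*√(-8) + 1066/699) = √(1165*(2*I*√2) + 1066/699) = √(2330*I*√2 + 1066/699) = √(1066/699 + 2330*I*√2)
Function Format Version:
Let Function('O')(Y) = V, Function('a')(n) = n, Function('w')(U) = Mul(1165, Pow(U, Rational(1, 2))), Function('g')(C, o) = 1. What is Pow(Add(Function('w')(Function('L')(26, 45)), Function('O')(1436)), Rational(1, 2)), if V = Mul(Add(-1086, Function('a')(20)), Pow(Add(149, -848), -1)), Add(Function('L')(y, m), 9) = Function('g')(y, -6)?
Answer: Mul(Rational(1, 699), Pow(Add(745134, Mul(1138440330, I, Pow(2, Rational(1, 2)))), Rational(1, 2))) ≈ Add(40.600, Mul(40.581, I))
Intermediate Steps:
Function('L')(y, m) = -8 (Function('L')(y, m) = Add(-9, 1) = -8)
V = Rational(1066, 699) (V = Mul(Add(-1086, 20), Pow(Add(149, -848), -1)) = Mul(-1066, Pow(-699, -1)) = Mul(-1066, Rational(-1, 699)) = Rational(1066, 699) ≈ 1.5250)
Function('O')(Y) = Rational(1066, 699)
Pow(Add(Function('w')(Function('L')(26, 45)), Function('O')(1436)), Rational(1, 2)) = Pow(Add(Mul(1165, Pow(-8, Rational(1, 2))), Rational(1066, 699)), Rational(1, 2)) = Pow(Add(Mul(1165, Mul(2, I, Pow(2, Rational(1, 2)))), Rational(1066, 699)), Rational(1, 2)) = Pow(Add(Mul(2330, I, Pow(2, Rational(1, 2))), Rational(1066, 699)), Rational(1, 2)) = Pow(Add(Rational(1066, 699), Mul(2330, I, Pow(2, Rational(1, 2)))), Rational(1, 2))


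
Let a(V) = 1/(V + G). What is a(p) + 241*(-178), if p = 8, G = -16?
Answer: -343185/8 ≈ -42898.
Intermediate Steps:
a(V) = 1/(-16 + V) (a(V) = 1/(V - 16) = 1/(-16 + V))
a(p) + 241*(-178) = 1/(-16 + 8) + 241*(-178) = 1/(-8) - 42898 = -1/8 - 42898 = -343185/8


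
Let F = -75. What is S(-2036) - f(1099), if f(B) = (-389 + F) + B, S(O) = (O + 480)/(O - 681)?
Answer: -1723739/2717 ≈ -634.43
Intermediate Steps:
S(O) = (480 + O)/(-681 + O)
f(B) = -464 + B (f(B) = (-389 - 75) + B = -464 + B)
S(-2036) - f(1099) = (480 - 2036)/(-681 - 2036) - (-464 + 1099) = -1556/(-2717) - 1*635 = -1/2717*(-1556) - 635 = 1556/2717 - 635 = -1723739/2717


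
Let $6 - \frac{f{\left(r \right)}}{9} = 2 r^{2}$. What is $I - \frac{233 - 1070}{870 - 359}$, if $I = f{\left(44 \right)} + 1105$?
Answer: $- \frac{17214242}{511} \approx -33687.0$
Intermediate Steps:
$f{\left(r \right)} = 54 - 18 r^{2}$ ($f{\left(r \right)} = 54 - 9 \cdot 2 r^{2} = 54 - 18 r^{2}$)
$I = -33689$ ($I = \left(54 - 18 \cdot 44^{2}\right) + 1105 = \left(54 - 34848\right) + 1105 = -34794 + 1105 = -33689$)
$I - \frac{233 - 1070}{870 - 359} = -33689 - \frac{233 - 1070}{870 - 359} = -33689 - - \frac{837}{511} = -33689 + \frac{837}{511} = - \frac{17214242}{511}$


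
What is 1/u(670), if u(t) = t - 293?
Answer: 1/377 ≈ 0.0026525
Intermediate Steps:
u(t) = -293 + t
1/u(670) = 1/(-293 + 670) = 1/377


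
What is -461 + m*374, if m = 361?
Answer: 134553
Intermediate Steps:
-461 + m*374 = -461 + 361*374 = -461 + 135014 = 134553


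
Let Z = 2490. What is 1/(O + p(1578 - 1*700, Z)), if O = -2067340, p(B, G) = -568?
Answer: -1/2067908 ≈ -4.8358e-7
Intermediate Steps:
1/(O + p(1578 - 1*700, Z)) = 1/(-2067340 - 568) = 1/(-2067908) = -1/2067908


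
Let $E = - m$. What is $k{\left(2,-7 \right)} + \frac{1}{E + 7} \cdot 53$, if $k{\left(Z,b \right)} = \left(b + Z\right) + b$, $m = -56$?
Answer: $- \frac{703}{63} \approx -11.159$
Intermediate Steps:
$k{\left(Z,b \right)} = Z + 2 b$ ($k{\left(Z,b \right)} = \left(Z + b\right) + b = Z + 2 b$)
$E = 56$ ($E = \left(-1\right) \left(-56\right) = 56$)
$k{\left(2,-7 \right)} + \frac{1}{E + 7} \cdot 53 = \left(2 + 2 \left(-7\right)\right) + \frac{1}{56 + 7} \cdot 53 = \left(2 - 14\right) + \frac{1}{63} \cdot 53 = -12 + \frac{1}{63} \cdot 53 = -12 + \frac{53}{63} = - \frac{703}{63}$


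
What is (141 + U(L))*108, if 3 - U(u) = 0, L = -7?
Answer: 15552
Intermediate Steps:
U(u) = 3 (U(u) = 3 - 1*0 = 3 + 0 = 3)
(141 + U(L))*108 = (141 + 3)*108 = 144*108 = 15552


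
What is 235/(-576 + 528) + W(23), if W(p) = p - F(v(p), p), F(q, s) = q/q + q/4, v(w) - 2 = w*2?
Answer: 245/48 ≈ 5.1042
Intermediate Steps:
v(w) = 2 + 2*w (v(w) = 2 + w*2 = 2 + 2*w)
F(q, s) = 1 + q/4 (F(q, s) = 1 + q*(¼) = 1 + q/4)
W(p) = -3/2 + p/2 (W(p) = p - (1 + (2 + 2*p)/4) = p - (1 + (½ + p/2)) = p - (3/2 + p/2) = p + (-3/2 - p/2) = -3/2 + p/2)
235/(-576 + 528) + W(23) = 235/(-576 + 528) + (-3/2 + (½)*23) = 235/(-48) + (-3/2 + 23/2) = 235*(-1/48) + 10 = -235/48 + 10 = 245/48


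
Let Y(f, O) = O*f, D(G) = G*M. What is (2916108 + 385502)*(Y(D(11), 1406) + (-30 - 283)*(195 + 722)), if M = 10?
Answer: -437004401210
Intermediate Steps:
D(G) = 10*G (D(G) = G*10 = 10*G)
(2916108 + 385502)*(Y(D(11), 1406) + (-30 - 283)*(195 + 722)) = (2916108 + 385502)*(1406*(10*11) + (-30 - 283)*(195 + 722)) = 3301610*(1406*110 - 313*917) = 3301610*(154660 - 287021) = 3301610*(-132361) = -437004401210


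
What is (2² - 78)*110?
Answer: -8140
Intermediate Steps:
(2² - 78)*110 = (4 - 78)*110 = -74*110 = -8140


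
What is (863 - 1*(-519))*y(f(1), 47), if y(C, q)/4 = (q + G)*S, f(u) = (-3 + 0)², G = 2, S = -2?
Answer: -541744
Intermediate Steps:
f(u) = 9 (f(u) = (-3)² = 9)
y(C, q) = -16 - 8*q (y(C, q) = 4*((q + 2)*(-2)) = 4*((2 + q)*(-2)) = 4*(-4 - 2*q) = -16 - 8*q)
(863 - 1*(-519))*y(f(1), 47) = (863 - 1*(-519))*(-16 - 8*47) = (863 + 519)*(-16 - 376) = 1382*(-392) = -541744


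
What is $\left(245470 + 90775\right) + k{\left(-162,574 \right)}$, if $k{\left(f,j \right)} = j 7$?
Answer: $340263$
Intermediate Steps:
$k{\left(f,j \right)} = 7 j$
$\left(245470 + 90775\right) + k{\left(-162,574 \right)} = \left(245470 + 90775\right) + 7 \cdot 574 = 336245 + 4018 = 340263$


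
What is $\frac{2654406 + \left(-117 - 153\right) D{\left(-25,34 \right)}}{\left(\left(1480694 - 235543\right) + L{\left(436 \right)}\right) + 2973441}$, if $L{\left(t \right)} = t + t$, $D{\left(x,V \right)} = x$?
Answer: $\frac{221763}{351622} \approx 0.63069$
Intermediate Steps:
$L{\left(t \right)} = 2 t$
$\frac{2654406 + \left(-117 - 153\right) D{\left(-25,34 \right)}}{\left(\left(1480694 - 235543\right) + L{\left(436 \right)}\right) + 2973441} = \frac{2654406 + \left(-117 - 153\right) \left(-25\right)}{\left(\left(1480694 - 235543\right) + 2 \cdot 436\right) + 2973441} = \frac{2654406 - -6750}{\left(1245151 + 872\right) + 2973441} = \frac{2654406 + 6750}{1246023 + 2973441} = \frac{2661156}{4219464} = 2661156 \cdot \frac{1}{4219464} = \frac{221763}{351622}$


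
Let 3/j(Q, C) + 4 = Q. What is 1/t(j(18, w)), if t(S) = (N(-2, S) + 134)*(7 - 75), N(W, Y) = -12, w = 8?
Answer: -1/8296 ≈ -0.00012054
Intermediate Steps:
j(Q, C) = 3/(-4 + Q)
t(S) = -8296 (t(S) = (-12 + 134)*(7 - 75) = 122*(-68) = -8296)
1/t(j(18, w)) = 1/(-8296) = -1/8296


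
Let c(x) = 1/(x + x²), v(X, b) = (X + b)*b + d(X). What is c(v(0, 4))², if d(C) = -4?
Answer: 1/24336 ≈ 4.1091e-5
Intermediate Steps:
v(X, b) = -4 + b*(X + b) (v(X, b) = (X + b)*b - 4 = b*(X + b) - 4 = -4 + b*(X + b))
c(v(0, 4))² = (1/((-4 + 4² + 0*4)*(1 + (-4 + 4² + 0*4))))² = (1/((-4 + 16 + 0)*(1 + (-4 + 16 + 0))))² = (1/(12*(1 + 12)))² = ((1/12)/13)² = ((1/12)*(1/13))² = (1/156)² = 1/24336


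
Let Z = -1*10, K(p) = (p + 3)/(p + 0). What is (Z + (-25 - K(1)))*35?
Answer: -1365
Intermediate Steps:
K(p) = (3 + p)/p
Z = -10
(Z + (-25 - K(1)))*35 = (-10 + (-25 - (3 + 1)/1))*35 = (-10 + (-25 - 4))*35 = (-10 - 29)*35 = -39*35 = -1365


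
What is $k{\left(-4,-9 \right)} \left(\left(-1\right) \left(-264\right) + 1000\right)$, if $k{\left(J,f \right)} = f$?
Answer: $-11376$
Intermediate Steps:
$k{\left(-4,-9 \right)} \left(\left(-1\right) \left(-264\right) + 1000\right) = - 9 \left(\left(-1\right) \left(-264\right) + 1000\right) = - 9 \left(264 + 1000\right) = \left(-9\right) 1264 = -11376$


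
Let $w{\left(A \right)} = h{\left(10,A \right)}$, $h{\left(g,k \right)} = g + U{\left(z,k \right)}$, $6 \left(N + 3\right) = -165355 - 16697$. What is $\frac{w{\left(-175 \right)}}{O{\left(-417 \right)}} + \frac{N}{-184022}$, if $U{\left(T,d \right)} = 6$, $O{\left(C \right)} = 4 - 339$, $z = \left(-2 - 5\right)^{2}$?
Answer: $\frac{7221223}{61647370} \approx 0.11714$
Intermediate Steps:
$z = 49$ ($z = \left(-7\right)^{2} = 49$)
$O{\left(C \right)} = -335$
$N = -30345$ ($N = -3 + \frac{-165355 - 16697}{6} = -3 + \frac{1}{6} \left(-182052\right) = -3 - 30342 = -30345$)
$h{\left(g,k \right)} = 6 + g$ ($h{\left(g,k \right)} = g + 6 = 6 + g$)
$w{\left(A \right)} = 16$ ($w{\left(A \right)} = 6 + 10 = 16$)
$\frac{w{\left(-175 \right)}}{O{\left(-417 \right)}} + \frac{N}{-184022} = \frac{16}{-335} - \frac{30345}{-184022} = 16 \left(- \frac{1}{335}\right) - - \frac{30345}{184022} = - \frac{16}{335} + \frac{30345}{184022} = \frac{7221223}{61647370}$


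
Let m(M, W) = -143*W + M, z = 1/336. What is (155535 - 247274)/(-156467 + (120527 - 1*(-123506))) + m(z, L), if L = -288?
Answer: 605846079823/14711088 ≈ 41183.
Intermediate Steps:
z = 1/336 ≈ 0.0029762
m(M, W) = M - 143*W
(155535 - 247274)/(-156467 + (120527 - 1*(-123506))) + m(z, L) = (155535 - 247274)/(-156467 + (120527 - 1*(-123506))) + (1/336 - 143*(-288)) = -91739/(-156467 + (120527 + 123506)) + (1/336 + 41184) = -91739/(-156467 + 244033) + 13837825/336 = -91739/87566 + 13837825/336 = 605846079823/14711088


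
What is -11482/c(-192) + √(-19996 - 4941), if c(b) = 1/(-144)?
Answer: 1653408 + I*√24937 ≈ 1.6534e+6 + 157.91*I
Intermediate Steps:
c(b) = -1/144
-11482/c(-192) + √(-19996 - 4941) = -11482/(-1/144) + √(-19996 - 4941) = -11482*(-144) + √(-24937) = 1653408 + I*√24937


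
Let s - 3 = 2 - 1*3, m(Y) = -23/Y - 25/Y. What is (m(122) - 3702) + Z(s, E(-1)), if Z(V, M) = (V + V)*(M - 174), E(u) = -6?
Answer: -269766/61 ≈ -4422.4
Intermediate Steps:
m(Y) = -48/Y
s = 2 (s = 3 + (2 - 1*3) = 3 + (2 - 3) = 3 - 1 = 2)
Z(V, M) = 2*V*(-174 + M) (Z(V, M) = (2*V)*(-174 + M) = 2*V*(-174 + M))
(m(122) - 3702) + Z(s, E(-1)) = (-48/122 - 3702) + 2*2*(-174 - 6) = (-48*1/122 - 3702) + 2*2*(-180) = (-24/61 - 3702) - 720 = -225846/61 - 720 = -269766/61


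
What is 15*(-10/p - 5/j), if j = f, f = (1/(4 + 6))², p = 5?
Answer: -7530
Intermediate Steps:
f = 1/100 (f = (1/10)² = (⅒)² = 1/100 ≈ 0.010000)
j = 1/100 ≈ 0.010000
15*(-10/p - 5/j) = 15*(-10/5 - 5/1/100) = 15*(-10*⅕ - 5*100) = 15*(-2 - 500) = 15*(-502) = -7530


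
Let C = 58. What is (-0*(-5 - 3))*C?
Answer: 0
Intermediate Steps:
(-0*(-5 - 3))*C = -0*(-5 - 3)*58 = -0*(-8)*58 = -20*0*58 = 0*58 = 0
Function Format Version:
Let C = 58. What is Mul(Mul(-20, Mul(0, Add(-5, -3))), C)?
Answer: 0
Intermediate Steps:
Mul(Mul(-20, Mul(0, Add(-5, -3))), C) = Mul(Mul(-20, Mul(0, Add(-5, -3))), 58) = Mul(Mul(-20, Mul(0, -8)), 58) = Mul(Mul(-20, 0), 58) = Mul(0, 58) = 0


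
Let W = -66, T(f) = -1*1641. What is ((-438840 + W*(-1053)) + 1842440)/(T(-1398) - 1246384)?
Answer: -1473098/1248025 ≈ -1.1803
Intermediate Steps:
T(f) = -1641
((-438840 + W*(-1053)) + 1842440)/(T(-1398) - 1246384) = ((-438840 - 66*(-1053)) + 1842440)/(-1641 - 1246384) = ((-438840 + 69498) + 1842440)/(-1248025) = (-369342 + 1842440)*(-1/1248025) = 1473098*(-1/1248025) = -1473098/1248025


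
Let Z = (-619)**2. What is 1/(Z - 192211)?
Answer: 1/190950 ≈ 5.2370e-6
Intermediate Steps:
Z = 383161
1/(Z - 192211) = 1/(383161 - 192211) = 1/190950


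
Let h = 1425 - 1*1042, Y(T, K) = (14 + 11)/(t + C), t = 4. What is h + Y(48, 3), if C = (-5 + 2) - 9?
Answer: 3039/8 ≈ 379.88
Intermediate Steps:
C = -12 (C = -3 - 9 = -12)
Y(T, K) = -25/8 (Y(T, K) = (14 + 11)/(4 - 12) = 25/(-8) = 25*(-⅛) = -25/8)
h = 383 (h = 1425 - 1042 = 383)
h + Y(48, 3) = 383 - 25/8 = 3039/8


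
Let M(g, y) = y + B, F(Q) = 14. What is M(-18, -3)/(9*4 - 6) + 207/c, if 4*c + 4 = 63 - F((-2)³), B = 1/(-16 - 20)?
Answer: 19763/1080 ≈ 18.299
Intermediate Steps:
B = -1/36 (B = 1/(-36) = -1/36 ≈ -0.027778)
c = 45/4 (c = -1 + (63 - 1*14)/4 = -1 + (63 - 14)/4 = -1 + (¼)*49 = -1 + 49/4 = 45/4 ≈ 11.250)
M(g, y) = -1/36 + y (M(g, y) = y - 1/36 = -1/36 + y)
M(-18, -3)/(9*4 - 6) + 207/c = (-1/36 - 3)/(9*4 - 6) + 207/(45/4) = -109/(36*(36 - 6)) + 207*(4/45) = -109/36/30 + 92/5 = -109/36*1/30 + 92/5 = -109/1080 + 92/5 = 19763/1080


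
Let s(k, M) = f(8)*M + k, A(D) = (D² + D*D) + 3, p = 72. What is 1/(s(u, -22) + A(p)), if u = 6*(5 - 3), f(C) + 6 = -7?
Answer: 1/10669 ≈ 9.3729e-5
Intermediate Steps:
f(C) = -13 (f(C) = -6 - 7 = -13)
A(D) = 3 + 2*D² (A(D) = (D² + D²) + 3 = 2*D² + 3 = 3 + 2*D²)
u = 12 (u = 6*2 = 12)
s(k, M) = k - 13*M (s(k, M) = -13*M + k = k - 13*M)
1/(s(u, -22) + A(p)) = 1/((12 - 13*(-22)) + (3 + 2*72²)) = 1/((12 + 286) + (3 + 2*5184)) = 1/(298 + (3 + 10368)) = 1/(298 + 10371) = 1/10669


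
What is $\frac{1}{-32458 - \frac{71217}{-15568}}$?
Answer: $- \frac{15568}{505234927} \approx -3.0813 \cdot 10^{-5}$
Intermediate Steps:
$\frac{1}{-32458 - \frac{71217}{-15568}} = \frac{1}{-32458 - - \frac{71217}{15568}} = \frac{1}{-32458 + \frac{71217}{15568}} = \frac{1}{- \frac{505234927}{15568}} = - \frac{15568}{505234927}$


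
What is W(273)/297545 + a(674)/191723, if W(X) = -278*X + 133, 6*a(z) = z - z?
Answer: -75761/297545 ≈ -0.25462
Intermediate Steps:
a(z) = 0 (a(z) = (z - z)/6 = (1/6)*0 = 0)
W(X) = 133 - 278*X
W(273)/297545 + a(674)/191723 = (133 - 278*273)/297545 + 0/191723 = (133 - 75894)*(1/297545) + 0*(1/191723) = -75761*1/297545 + 0 = -75761/297545 + 0 = -75761/297545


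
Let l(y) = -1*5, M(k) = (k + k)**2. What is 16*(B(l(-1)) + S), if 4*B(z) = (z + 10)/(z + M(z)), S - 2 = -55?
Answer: -16108/19 ≈ -847.79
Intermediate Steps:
M(k) = 4*k**2 (M(k) = (2*k)**2 = 4*k**2)
S = -53 (S = 2 - 55 = -53)
l(y) = -5
B(z) = (10 + z)/(4*(z + 4*z**2)) (B(z) = ((z + 10)/(z + 4*z**2))/4 = ((10 + z)/(z + 4*z**2))/4 = (10 + z)/(4*(z + 4*z**2)))
16*(B(l(-1)) + S) = 16*((1/4)*(10 - 5)/(-5*(1 + 4*(-5))) - 53) = 16*((1/4)*(-1/5)*5/(1 - 20) - 53) = 16*((1/4)*(-1/5)*5/(-19) - 53) = 16*((1/4)*(-1/5)*(-1/19)*5 - 53) = 16*(1/76 - 53) = 16*(-4027/76) = -16108/19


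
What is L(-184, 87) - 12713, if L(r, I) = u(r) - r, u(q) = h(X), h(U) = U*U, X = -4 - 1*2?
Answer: -12493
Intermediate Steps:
X = -6 (X = -4 - 2 = -6)
h(U) = U²
u(q) = 36 (u(q) = (-6)² = 36)
L(r, I) = 36 - r
L(-184, 87) - 12713 = (36 - 1*(-184)) - 12713 = (36 + 184) - 12713 = 220 - 12713 = -12493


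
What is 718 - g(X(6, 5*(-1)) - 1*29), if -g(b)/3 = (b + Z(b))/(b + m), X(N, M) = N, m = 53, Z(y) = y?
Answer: 3567/5 ≈ 713.40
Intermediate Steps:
g(b) = -6*b/(53 + b) (g(b) = -3*(b + b)/(b + 53) = -3*2*b/(53 + b) = -6*b/(53 + b))
718 - g(X(6, 5*(-1)) - 1*29) = 718 - (-6)*(6 - 1*29)/(53 + (6 - 1*29)) = 718 - (-6)*(6 - 29)/(53 + (6 - 29)) = 718 - (-6)*(-23)/(53 - 23) = 718 - (-6)*(-23)/30 = 718 - 1*23/5 = 718 - 23/5 = 3567/5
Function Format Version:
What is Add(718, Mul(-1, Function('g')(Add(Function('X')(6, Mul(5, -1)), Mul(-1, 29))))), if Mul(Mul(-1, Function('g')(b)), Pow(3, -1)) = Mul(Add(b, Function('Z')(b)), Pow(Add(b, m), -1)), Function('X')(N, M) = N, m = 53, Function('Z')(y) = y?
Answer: Rational(3567, 5) ≈ 713.40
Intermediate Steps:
Function('g')(b) = Mul(-6, b, Pow(Add(53, b), -1)) (Function('g')(b) = Mul(-3, Mul(Add(b, b), Pow(Add(b, 53), -1))) = Mul(-3, Mul(Mul(2, b), Pow(Add(53, b), -1))) = Mul(-3, Mul(2, b, Pow(Add(53, b), -1))) = Mul(-6, b, Pow(Add(53, b), -1)))
Add(718, Mul(-1, Function('g')(Add(Function('X')(6, Mul(5, -1)), Mul(-1, 29))))) = Add(718, Mul(-1, Mul(-6, Add(6, Mul(-1, 29)), Pow(Add(53, Add(6, Mul(-1, 29))), -1)))) = Add(718, Mul(-1, Mul(-6, Add(6, -29), Pow(Add(53, Add(6, -29)), -1)))) = Add(718, Mul(-1, Mul(-6, -23, Pow(Add(53, -23), -1)))) = Add(718, Mul(-1, Mul(-6, -23, Pow(30, -1)))) = Add(718, Mul(-1, Mul(-6, -23, Rational(1, 30)))) = Add(718, Mul(-1, Rational(23, 5))) = Add(718, Rational(-23, 5)) = Rational(3567, 5)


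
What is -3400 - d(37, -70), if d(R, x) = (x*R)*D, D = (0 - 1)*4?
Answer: -13760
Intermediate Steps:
D = -4 (D = -1*4 = -4)
d(R, x) = -4*R*x (d(R, x) = (x*R)*(-4) = (R*x)*(-4) = -4*R*x)
-3400 - d(37, -70) = -3400 - (-4)*37*(-70) = -3400 - 1*10360 = -3400 - 10360 = -13760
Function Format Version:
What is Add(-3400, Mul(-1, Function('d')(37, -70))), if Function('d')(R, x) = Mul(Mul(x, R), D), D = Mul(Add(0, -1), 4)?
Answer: -13760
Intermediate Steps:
D = -4 (D = Mul(-1, 4) = -4)
Function('d')(R, x) = Mul(-4, R, x) (Function('d')(R, x) = Mul(Mul(x, R), -4) = Mul(Mul(R, x), -4) = Mul(-4, R, x))
Add(-3400, Mul(-1, Function('d')(37, -70))) = Add(-3400, Mul(-1, Mul(-4, 37, -70))) = Add(-3400, Mul(-1, 10360)) = Add(-3400, -10360) = -13760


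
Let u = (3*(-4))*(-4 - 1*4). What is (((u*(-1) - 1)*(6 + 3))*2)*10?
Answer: -17460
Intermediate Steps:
u = 96 (u = -12*(-4 - 4) = -12*(-8) = 96)
(((u*(-1) - 1)*(6 + 3))*2)*10 = (((96*(-1) - 1)*(6 + 3))*2)*10 = (((-96 - 1)*9)*2)*10 = (-97*9*2)*10 = -873*2*10 = -1746*10 = -17460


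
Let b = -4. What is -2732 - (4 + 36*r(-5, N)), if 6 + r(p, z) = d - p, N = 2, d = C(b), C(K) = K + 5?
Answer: -2736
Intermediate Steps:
C(K) = 5 + K
d = 1 (d = 5 - 4 = 1)
r(p, z) = -5 - p (r(p, z) = -6 + (1 - p) = -5 - p)
-2732 - (4 + 36*r(-5, N)) = -2732 - (4 + 36*(-5 - 1*(-5))) = -2732 - (4 + 36*(-5 + 5)) = -2732 - (4 + 36*0) = -2732 - (4 + 0) = -2732 - 1*4 = -2732 - 4 = -2736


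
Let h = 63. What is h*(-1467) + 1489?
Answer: -90932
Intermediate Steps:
h*(-1467) + 1489 = 63*(-1467) + 1489 = -92421 + 1489 = -90932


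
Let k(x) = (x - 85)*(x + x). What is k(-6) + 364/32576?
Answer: 8893339/8144 ≈ 1092.0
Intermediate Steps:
k(x) = 2*x*(-85 + x) (k(x) = (-85 + x)*(2*x) = 2*x*(-85 + x))
k(-6) + 364/32576 = 2*(-6)*(-85 - 6) + 364/32576 = 2*(-6)*(-91) + 364*(1/32576) = 1092 + 91/8144 = 8893339/8144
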